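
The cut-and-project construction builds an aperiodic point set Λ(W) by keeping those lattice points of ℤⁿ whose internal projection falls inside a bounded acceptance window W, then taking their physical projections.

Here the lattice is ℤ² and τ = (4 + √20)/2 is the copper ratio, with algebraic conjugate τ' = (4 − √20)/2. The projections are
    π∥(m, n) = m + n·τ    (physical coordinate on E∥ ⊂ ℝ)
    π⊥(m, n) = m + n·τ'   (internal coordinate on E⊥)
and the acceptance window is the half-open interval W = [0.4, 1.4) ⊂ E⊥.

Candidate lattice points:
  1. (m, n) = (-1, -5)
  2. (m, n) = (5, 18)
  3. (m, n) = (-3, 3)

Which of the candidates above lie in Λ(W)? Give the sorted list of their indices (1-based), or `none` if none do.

τ' = (4−√20)/2 ≈ -0.236068.
candidate 1: (m,n)=(-1,-5) → π∥ = -1-5·τ ≈ -22.180340, π⊥ = -1-5·τ' ≈ 0.180340 ∉ [0.4, 1.4) ⇒ out
candidate 2: (m,n)=(5,18) → π∥ = 5+18·τ ≈ 81.249224, π⊥ = 5+18·τ' ≈ 0.750776 ∈ [0.4, 1.4) ⇒ IN Λ
candidate 3: (m,n)=(-3,3) → π∥ = -3+3·τ ≈ 9.708204, π⊥ = -3+3·τ' ≈ -3.708204 ∉ [0.4, 1.4) ⇒ out

2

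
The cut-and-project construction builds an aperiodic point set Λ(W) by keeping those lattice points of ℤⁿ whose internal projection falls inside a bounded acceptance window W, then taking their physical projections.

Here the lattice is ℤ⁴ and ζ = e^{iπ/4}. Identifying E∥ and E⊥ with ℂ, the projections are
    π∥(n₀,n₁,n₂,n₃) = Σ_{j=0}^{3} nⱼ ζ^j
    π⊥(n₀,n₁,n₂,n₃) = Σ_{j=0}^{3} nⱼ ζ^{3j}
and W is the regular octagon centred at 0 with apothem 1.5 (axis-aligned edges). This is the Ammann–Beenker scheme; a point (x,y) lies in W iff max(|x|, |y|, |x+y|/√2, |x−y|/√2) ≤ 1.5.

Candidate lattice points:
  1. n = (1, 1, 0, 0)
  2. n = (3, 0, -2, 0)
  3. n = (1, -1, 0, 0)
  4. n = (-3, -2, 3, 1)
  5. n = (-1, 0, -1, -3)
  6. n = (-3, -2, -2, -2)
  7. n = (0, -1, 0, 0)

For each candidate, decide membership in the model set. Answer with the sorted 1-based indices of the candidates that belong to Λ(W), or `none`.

1, 7

With ζ = e^{iπ/4} the internal vectors are ζ^0,ζ^3,ζ^6,ζ^9.
candidate 1: n = (1, 1, 0, 0) → π⊥ ≈ (+0.292893, +0.707107); max(|x|,|y|,|x±y|/√2) = 0.707107 ≤ 1.5 ⇒ ∈ W
candidate 2: n = (3, 0, -2, 0) → π⊥ ≈ (+3.000000, +2.000000); max(|x|,|y|,|x±y|/√2) = 3.535534 > 1.5 ⇒ ∉ W
candidate 3: n = (1, -1, 0, 0) → π⊥ ≈ (+1.707107, -0.707107); max(|x|,|y|,|x±y|/√2) = 1.707107 > 1.5 ⇒ ∉ W
candidate 4: n = (-3, -2, 3, 1) → π⊥ ≈ (-0.878680, -3.707107); max(|x|,|y|,|x±y|/√2) = 3.707107 > 1.5 ⇒ ∉ W
candidate 5: n = (-1, 0, -1, -3) → π⊥ ≈ (-3.121320, -1.121320); max(|x|,|y|,|x±y|/√2) = 3.121320 > 1.5 ⇒ ∉ W
candidate 6: n = (-3, -2, -2, -2) → π⊥ ≈ (-3.000000, -0.828427); max(|x|,|y|,|x±y|/√2) = 3.000000 > 1.5 ⇒ ∉ W
candidate 7: n = (0, -1, 0, 0) → π⊥ ≈ (+0.707107, -0.707107); max(|x|,|y|,|x±y|/√2) = 1.000000 ≤ 1.5 ⇒ ∈ W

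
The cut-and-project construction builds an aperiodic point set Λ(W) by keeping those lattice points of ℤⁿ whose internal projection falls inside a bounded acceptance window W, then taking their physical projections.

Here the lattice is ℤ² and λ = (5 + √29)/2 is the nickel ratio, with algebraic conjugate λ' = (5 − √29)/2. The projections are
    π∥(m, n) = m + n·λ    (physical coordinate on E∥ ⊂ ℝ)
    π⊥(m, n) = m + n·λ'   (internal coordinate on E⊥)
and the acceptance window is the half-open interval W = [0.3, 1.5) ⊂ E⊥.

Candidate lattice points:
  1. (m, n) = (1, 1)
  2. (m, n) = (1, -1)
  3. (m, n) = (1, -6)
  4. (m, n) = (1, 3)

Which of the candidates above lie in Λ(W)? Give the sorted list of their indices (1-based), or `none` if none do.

1, 2, 4

Compute λ' = (5−√29)/2 = -0.19258, so π⊥(m,n) = m -0.19258·n.
candidate 1: (m,n)=(1,1) → π∥ = 1+1·λ ≈ 6.19258, π⊥ = 1+1·λ' ≈ 0.80742 ∈ [0.3, 1.5) ⇒ IN Λ
candidate 2: (m,n)=(1,-1) → π∥ = 1-1·λ ≈ -4.19258, π⊥ = 1-1·λ' ≈ 1.19258 ∈ [0.3, 1.5) ⇒ IN Λ
candidate 3: (m,n)=(1,-6) → π∥ = 1-6·λ ≈ -30.15549, π⊥ = 1-6·λ' ≈ 2.15549 ∉ [0.3, 1.5) ⇒ out
candidate 4: (m,n)=(1,3) → π∥ = 1+3·λ ≈ 16.57775, π⊥ = 1+3·λ' ≈ 0.42225 ∈ [0.3, 1.5) ⇒ IN Λ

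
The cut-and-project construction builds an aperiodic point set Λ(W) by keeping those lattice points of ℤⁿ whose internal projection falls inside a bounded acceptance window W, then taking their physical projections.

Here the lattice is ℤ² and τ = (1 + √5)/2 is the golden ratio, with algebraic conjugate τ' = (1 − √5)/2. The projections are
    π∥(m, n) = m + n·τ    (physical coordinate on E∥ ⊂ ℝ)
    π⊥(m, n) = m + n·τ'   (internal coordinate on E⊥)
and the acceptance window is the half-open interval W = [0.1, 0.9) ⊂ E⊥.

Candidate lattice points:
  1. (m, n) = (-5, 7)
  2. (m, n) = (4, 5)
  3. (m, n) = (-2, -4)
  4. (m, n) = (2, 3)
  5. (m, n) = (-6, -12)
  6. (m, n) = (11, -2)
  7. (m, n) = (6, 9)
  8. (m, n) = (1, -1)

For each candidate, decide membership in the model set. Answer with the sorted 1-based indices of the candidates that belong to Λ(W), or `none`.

Numerically τ ≈ 1.61803 and τ' = −1/τ ≈ -0.61803.
candidate 1: (m,n)=(-5,7) → π∥ = -5+7·τ ≈ 6.32624, π⊥ = -5+7·τ' ≈ -9.32624 ∉ [0.1, 0.9) ⇒ out
candidate 2: (m,n)=(4,5) → π∥ = 4+5·τ ≈ 12.09017, π⊥ = 4+5·τ' ≈ 0.90983 ∉ [0.1, 0.9) ⇒ out
candidate 3: (m,n)=(-2,-4) → π∥ = -2-4·τ ≈ -8.47214, π⊥ = -2-4·τ' ≈ 0.47214 ∈ [0.1, 0.9) ⇒ IN Λ
candidate 4: (m,n)=(2,3) → π∥ = 2+3·τ ≈ 6.85410, π⊥ = 2+3·τ' ≈ 0.14590 ∈ [0.1, 0.9) ⇒ IN Λ
candidate 5: (m,n)=(-6,-12) → π∥ = -6-12·τ ≈ -25.41641, π⊥ = -6-12·τ' ≈ 1.41641 ∉ [0.1, 0.9) ⇒ out
candidate 6: (m,n)=(11,-2) → π∥ = 11-2·τ ≈ 7.76393, π⊥ = 11-2·τ' ≈ 12.23607 ∉ [0.1, 0.9) ⇒ out
candidate 7: (m,n)=(6,9) → π∥ = 6+9·τ ≈ 20.56231, π⊥ = 6+9·τ' ≈ 0.43769 ∈ [0.1, 0.9) ⇒ IN Λ
candidate 8: (m,n)=(1,-1) → π∥ = 1-1·τ ≈ -0.61803, π⊥ = 1-1·τ' ≈ 1.61803 ∉ [0.1, 0.9) ⇒ out

3, 4, 7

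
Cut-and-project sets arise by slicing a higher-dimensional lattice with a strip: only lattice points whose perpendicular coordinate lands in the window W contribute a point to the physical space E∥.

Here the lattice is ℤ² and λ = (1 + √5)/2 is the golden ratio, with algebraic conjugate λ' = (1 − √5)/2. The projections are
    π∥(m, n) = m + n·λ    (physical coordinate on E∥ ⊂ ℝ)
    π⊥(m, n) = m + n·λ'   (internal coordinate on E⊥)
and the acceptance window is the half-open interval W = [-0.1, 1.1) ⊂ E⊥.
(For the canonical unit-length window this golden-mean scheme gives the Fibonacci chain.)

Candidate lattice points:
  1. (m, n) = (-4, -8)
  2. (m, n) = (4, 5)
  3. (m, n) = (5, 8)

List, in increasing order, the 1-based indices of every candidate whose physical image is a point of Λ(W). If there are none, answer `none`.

1, 2, 3

Compute λ' = (1−√5)/2 = -0.61803, so π⊥(m,n) = m -0.61803·n.
#1 (-4,-8): internal coord -4 + (-8)·λ' = +0.94427; +0.94427 ∈ [-0.1, 1.1) → IN Λ
#2 (4,5): internal coord 4 + (5)·λ' = +0.90983; +0.90983 ∈ [-0.1, 1.1) → IN Λ
#3 (5,8): internal coord 5 + (8)·λ' = +0.05573; +0.05573 ∈ [-0.1, 1.1) → IN Λ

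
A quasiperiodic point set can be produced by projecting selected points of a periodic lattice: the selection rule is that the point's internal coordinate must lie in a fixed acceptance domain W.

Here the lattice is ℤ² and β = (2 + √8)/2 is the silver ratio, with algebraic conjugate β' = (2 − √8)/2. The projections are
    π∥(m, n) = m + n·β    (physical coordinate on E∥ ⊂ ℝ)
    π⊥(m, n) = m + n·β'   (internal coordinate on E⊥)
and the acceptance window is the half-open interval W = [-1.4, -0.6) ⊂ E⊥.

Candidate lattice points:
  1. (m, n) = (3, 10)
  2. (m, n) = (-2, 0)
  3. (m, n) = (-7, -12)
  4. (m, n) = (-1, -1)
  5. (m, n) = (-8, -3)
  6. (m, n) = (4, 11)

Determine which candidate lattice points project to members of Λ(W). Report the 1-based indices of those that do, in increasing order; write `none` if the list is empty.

1

Compute β' = (2−√8)/2 = -0.41421, so π⊥(m,n) = m -0.41421·n.
[1] lift (3,10): star map gives -1.14214; window check -1.4 ≤ -1.14214 < -0.6 is true → IN Λ
[2] lift (-2,0): star map gives -2.00000; window check -1.4 ≤ -2.00000 < -0.6 is false → out
[3] lift (-7,-12): star map gives -2.02944; window check -1.4 ≤ -2.02944 < -0.6 is false → out
[4] lift (-1,-1): star map gives -0.58579; window check -1.4 ≤ -0.58579 < -0.6 is false → out
[5] lift (-8,-3): star map gives -6.75736; window check -1.4 ≤ -6.75736 < -0.6 is false → out
[6] lift (4,11): star map gives -0.55635; window check -1.4 ≤ -0.55635 < -0.6 is false → out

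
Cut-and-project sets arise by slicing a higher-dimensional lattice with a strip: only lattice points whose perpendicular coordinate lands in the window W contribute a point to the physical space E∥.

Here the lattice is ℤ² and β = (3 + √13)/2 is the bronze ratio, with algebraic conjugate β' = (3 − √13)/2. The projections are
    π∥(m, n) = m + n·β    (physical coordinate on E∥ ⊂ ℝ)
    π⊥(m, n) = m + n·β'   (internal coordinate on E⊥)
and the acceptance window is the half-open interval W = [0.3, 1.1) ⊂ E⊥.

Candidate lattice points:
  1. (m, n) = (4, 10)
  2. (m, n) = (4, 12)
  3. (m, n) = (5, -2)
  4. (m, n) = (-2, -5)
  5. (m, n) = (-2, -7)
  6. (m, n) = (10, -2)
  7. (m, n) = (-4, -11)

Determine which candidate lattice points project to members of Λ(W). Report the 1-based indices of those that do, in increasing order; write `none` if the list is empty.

1, 2

Numerically β ≈ 3.30278 and β' = −1/β ≈ -0.30278.
candidate 1: (m,n)=(4,10) → π∥ = 4+10·β ≈ 37.02776, π⊥ = 4+10·β' ≈ 0.97224 ∈ [0.3, 1.1) ⇒ IN Λ
candidate 2: (m,n)=(4,12) → π∥ = 4+12·β ≈ 43.63331, π⊥ = 4+12·β' ≈ 0.36669 ∈ [0.3, 1.1) ⇒ IN Λ
candidate 3: (m,n)=(5,-2) → π∥ = 5-2·β ≈ -1.60555, π⊥ = 5-2·β' ≈ 5.60555 ∉ [0.3, 1.1) ⇒ out
candidate 4: (m,n)=(-2,-5) → π∥ = -2-5·β ≈ -18.51388, π⊥ = -2-5·β' ≈ -0.48612 ∉ [0.3, 1.1) ⇒ out
candidate 5: (m,n)=(-2,-7) → π∥ = -2-7·β ≈ -25.11943, π⊥ = -2-7·β' ≈ 0.11943 ∉ [0.3, 1.1) ⇒ out
candidate 6: (m,n)=(10,-2) → π∥ = 10-2·β ≈ 3.39445, π⊥ = 10-2·β' ≈ 10.60555 ∉ [0.3, 1.1) ⇒ out
candidate 7: (m,n)=(-4,-11) → π∥ = -4-11·β ≈ -40.33053, π⊥ = -4-11·β' ≈ -0.66947 ∉ [0.3, 1.1) ⇒ out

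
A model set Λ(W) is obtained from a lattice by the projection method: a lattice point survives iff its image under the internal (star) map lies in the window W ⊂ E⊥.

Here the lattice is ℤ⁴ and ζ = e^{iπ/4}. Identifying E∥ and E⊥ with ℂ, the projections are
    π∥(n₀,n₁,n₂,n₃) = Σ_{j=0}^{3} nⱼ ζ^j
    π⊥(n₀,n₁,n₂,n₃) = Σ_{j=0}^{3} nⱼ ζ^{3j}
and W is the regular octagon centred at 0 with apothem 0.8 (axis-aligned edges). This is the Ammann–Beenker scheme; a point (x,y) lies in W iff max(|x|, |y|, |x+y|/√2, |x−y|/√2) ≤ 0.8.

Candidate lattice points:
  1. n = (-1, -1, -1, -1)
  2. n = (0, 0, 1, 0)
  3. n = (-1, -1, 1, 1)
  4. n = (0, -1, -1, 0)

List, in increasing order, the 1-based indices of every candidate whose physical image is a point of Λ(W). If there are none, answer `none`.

Internal map: ζ^{3j} for j=0..3 gives (1,0), (−√2/2,√2/2), (0,−1), (√2/2,√2/2).
#1 (-1, -1, -1, -1): internal (-1.0000, -0.4142); octagon support 1.0000 vs apothem 0.8 → ∉ W
#2 (0, 0, 1, 0): internal (0.0000, -1.0000); octagon support 1.0000 vs apothem 0.8 → ∉ W
#3 (-1, -1, 1, 1): internal (0.4142, -1.0000); octagon support 1.0000 vs apothem 0.8 → ∉ W
#4 (0, -1, -1, 0): internal (0.7071, 0.2929); octagon support 0.7071 vs apothem 0.8 → ∈ W

4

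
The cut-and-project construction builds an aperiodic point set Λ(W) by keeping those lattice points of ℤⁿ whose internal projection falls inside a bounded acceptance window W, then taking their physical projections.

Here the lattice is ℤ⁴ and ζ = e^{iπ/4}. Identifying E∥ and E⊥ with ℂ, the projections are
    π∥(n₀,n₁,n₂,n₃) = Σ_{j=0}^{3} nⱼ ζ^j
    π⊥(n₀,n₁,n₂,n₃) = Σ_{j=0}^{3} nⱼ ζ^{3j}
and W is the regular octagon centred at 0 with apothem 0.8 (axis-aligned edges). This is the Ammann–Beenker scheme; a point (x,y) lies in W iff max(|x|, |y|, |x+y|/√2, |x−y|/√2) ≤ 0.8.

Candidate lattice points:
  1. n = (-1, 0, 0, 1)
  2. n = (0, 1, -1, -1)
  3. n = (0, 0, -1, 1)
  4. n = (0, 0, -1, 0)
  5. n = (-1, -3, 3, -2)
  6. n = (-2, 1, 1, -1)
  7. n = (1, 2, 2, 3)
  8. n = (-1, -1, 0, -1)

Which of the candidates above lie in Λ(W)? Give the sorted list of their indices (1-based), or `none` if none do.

With ζ = e^{iπ/4} the internal vectors are ζ^0,ζ^3,ζ^6,ζ^9.
#1 (-1, 0, 0, 1): internal (-0.29289, 0.70711); octagon support 0.70711 vs apothem 0.8 → ∈ W
#2 (0, 1, -1, -1): internal (-1.41421, 1.00000); octagon support 1.70711 vs apothem 0.8 → ∉ W
#3 (0, 0, -1, 1): internal (0.70711, 1.70711); octagon support 1.70711 vs apothem 0.8 → ∉ W
#4 (0, 0, -1, 0): internal (0.00000, 1.00000); octagon support 1.00000 vs apothem 0.8 → ∉ W
#5 (-1, -3, 3, -2): internal (-0.29289, -6.53553); octagon support 6.53553 vs apothem 0.8 → ∉ W
#6 (-2, 1, 1, -1): internal (-3.41421, -1.00000); octagon support 3.41421 vs apothem 0.8 → ∉ W
#7 (1, 2, 2, 3): internal (1.70711, 1.53553); octagon support 2.29289 vs apothem 0.8 → ∉ W
#8 (-1, -1, 0, -1): internal (-1.00000, -1.41421); octagon support 1.70711 vs apothem 0.8 → ∉ W

1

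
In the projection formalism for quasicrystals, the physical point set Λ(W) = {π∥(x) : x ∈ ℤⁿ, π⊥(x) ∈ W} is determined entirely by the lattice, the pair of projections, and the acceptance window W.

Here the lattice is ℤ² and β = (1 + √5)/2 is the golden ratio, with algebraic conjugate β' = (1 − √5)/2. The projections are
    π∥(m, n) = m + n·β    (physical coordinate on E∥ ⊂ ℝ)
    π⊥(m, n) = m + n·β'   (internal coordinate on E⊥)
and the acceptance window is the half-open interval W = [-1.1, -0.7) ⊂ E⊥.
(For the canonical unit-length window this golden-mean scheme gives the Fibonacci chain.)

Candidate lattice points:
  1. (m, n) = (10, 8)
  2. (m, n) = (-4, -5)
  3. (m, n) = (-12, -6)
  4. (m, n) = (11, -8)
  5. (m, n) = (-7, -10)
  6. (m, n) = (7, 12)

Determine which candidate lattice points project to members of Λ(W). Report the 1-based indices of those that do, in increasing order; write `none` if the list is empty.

Numerically β ≈ 1.61803 and β' = −1/β ≈ -0.61803.
candidate 1: (m,n)=(10,8) → π∥ = 10+8·β ≈ 22.94427, π⊥ = 10+8·β' ≈ 5.05573 ∉ [-1.1, -0.7) ⇒ out
candidate 2: (m,n)=(-4,-5) → π∥ = -4-5·β ≈ -12.09017, π⊥ = -4-5·β' ≈ -0.90983 ∈ [-1.1, -0.7) ⇒ IN Λ
candidate 3: (m,n)=(-12,-6) → π∥ = -12-6·β ≈ -21.70820, π⊥ = -12-6·β' ≈ -8.29180 ∉ [-1.1, -0.7) ⇒ out
candidate 4: (m,n)=(11,-8) → π∥ = 11-8·β ≈ -1.94427, π⊥ = 11-8·β' ≈ 15.94427 ∉ [-1.1, -0.7) ⇒ out
candidate 5: (m,n)=(-7,-10) → π∥ = -7-10·β ≈ -23.18034, π⊥ = -7-10·β' ≈ -0.81966 ∈ [-1.1, -0.7) ⇒ IN Λ
candidate 6: (m,n)=(7,12) → π∥ = 7+12·β ≈ 26.41641, π⊥ = 7+12·β' ≈ -0.41641 ∉ [-1.1, -0.7) ⇒ out

2, 5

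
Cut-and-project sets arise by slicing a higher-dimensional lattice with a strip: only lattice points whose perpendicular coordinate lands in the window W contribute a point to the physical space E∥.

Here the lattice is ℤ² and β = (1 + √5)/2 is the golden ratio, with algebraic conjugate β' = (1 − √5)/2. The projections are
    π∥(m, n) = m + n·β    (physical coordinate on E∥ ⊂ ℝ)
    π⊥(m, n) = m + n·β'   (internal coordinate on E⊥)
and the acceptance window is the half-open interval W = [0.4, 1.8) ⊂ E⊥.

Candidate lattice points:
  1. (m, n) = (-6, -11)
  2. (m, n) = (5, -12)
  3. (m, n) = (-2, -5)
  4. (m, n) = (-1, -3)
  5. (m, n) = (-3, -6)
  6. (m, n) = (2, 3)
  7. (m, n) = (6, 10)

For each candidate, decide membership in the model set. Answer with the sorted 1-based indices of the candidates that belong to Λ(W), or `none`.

1, 3, 4, 5

Compute β' = (1−√5)/2 = -0.618034, so π⊥(m,n) = m -0.618034·n.
[1] lift (-6,-11): star map gives 0.798374; window check 0.4 ≤ 0.798374 < 1.8 is true → IN Λ
[2] lift (5,-12): star map gives 12.416408; window check 0.4 ≤ 12.416408 < 1.8 is false → out
[3] lift (-2,-5): star map gives 1.090170; window check 0.4 ≤ 1.090170 < 1.8 is true → IN Λ
[4] lift (-1,-3): star map gives 0.854102; window check 0.4 ≤ 0.854102 < 1.8 is true → IN Λ
[5] lift (-3,-6): star map gives 0.708204; window check 0.4 ≤ 0.708204 < 1.8 is true → IN Λ
[6] lift (2,3): star map gives 0.145898; window check 0.4 ≤ 0.145898 < 1.8 is false → out
[7] lift (6,10): star map gives -0.180340; window check 0.4 ≤ -0.180340 < 1.8 is false → out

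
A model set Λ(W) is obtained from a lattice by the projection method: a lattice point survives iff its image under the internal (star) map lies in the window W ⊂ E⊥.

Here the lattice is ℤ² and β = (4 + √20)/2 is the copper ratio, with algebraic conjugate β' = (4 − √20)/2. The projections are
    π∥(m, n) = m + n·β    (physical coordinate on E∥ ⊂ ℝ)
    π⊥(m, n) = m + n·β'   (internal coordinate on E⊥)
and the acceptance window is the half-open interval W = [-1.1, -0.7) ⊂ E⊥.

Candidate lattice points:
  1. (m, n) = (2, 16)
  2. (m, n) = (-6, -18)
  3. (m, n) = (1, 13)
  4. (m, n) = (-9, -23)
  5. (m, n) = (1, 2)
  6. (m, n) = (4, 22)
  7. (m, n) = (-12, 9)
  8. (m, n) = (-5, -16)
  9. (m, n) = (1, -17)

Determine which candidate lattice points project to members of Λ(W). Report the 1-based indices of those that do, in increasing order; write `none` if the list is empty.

Numerically β ≈ 4.236068 and β' = −1/β ≈ -0.236068.
#1 (2,16): internal coord 2 + (16)·β' = -1.777088; -1.777088 ∉ [-1.1, -0.7) → out
#2 (-6,-18): internal coord -6 + (-18)·β' = -1.750776; -1.750776 ∉ [-1.1, -0.7) → out
#3 (1,13): internal coord 1 + (13)·β' = -2.068884; -2.068884 ∉ [-1.1, -0.7) → out
#4 (-9,-23): internal coord -9 + (-23)·β' = -3.570437; -3.570437 ∉ [-1.1, -0.7) → out
#5 (1,2): internal coord 1 + (2)·β' = +0.527864; +0.527864 ∉ [-1.1, -0.7) → out
#6 (4,22): internal coord 4 + (22)·β' = -1.193496; -1.193496 ∉ [-1.1, -0.7) → out
#7 (-12,9): internal coord -12 + (9)·β' = -14.124612; -14.124612 ∉ [-1.1, -0.7) → out
#8 (-5,-16): internal coord -5 + (-16)·β' = -1.222912; -1.222912 ∉ [-1.1, -0.7) → out
#9 (1,-17): internal coord 1 + (-17)·β' = +5.013156; +5.013156 ∉ [-1.1, -0.7) → out

none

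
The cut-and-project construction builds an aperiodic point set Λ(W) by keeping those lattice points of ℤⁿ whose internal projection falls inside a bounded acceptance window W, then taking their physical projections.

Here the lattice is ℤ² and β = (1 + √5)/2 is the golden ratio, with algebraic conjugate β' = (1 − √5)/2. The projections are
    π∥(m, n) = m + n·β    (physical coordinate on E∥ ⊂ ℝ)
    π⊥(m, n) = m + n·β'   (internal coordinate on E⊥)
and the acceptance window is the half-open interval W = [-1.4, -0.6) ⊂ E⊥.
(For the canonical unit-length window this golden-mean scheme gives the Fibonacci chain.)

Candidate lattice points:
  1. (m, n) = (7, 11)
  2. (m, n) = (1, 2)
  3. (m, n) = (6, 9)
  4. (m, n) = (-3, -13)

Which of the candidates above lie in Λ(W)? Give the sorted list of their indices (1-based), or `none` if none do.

β' = (1−√5)/2 ≈ -0.618034.
#1 (7,11): internal coord 7 + (11)·β' = +0.201626; +0.201626 ∉ [-1.4, -0.6) → out
#2 (1,2): internal coord 1 + (2)·β' = -0.236068; -0.236068 ∉ [-1.4, -0.6) → out
#3 (6,9): internal coord 6 + (9)·β' = +0.437694; +0.437694 ∉ [-1.4, -0.6) → out
#4 (-3,-13): internal coord -3 + (-13)·β' = +5.034442; +5.034442 ∉ [-1.4, -0.6) → out

none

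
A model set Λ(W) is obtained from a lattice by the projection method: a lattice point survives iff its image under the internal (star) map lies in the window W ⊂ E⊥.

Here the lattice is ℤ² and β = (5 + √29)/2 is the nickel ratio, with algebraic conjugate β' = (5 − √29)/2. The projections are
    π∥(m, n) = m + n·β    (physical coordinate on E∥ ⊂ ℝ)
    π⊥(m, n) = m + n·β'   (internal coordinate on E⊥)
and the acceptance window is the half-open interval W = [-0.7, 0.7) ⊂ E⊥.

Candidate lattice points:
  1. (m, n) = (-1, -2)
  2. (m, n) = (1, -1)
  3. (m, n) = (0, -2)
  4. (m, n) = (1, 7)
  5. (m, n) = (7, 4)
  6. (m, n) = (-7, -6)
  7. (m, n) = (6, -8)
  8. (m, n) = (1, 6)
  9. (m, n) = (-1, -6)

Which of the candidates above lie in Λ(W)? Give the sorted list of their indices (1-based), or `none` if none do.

1, 3, 4, 8, 9

Compute β' = (5−√29)/2 = -0.192582, so π⊥(m,n) = m -0.192582·n.
#1 (-1,-2): internal coord -1 + (-2)·β' = -0.614835; -0.614835 ∈ [-0.7, 0.7) → IN Λ
#2 (1,-1): internal coord 1 + (-1)·β' = +1.192582; +1.192582 ∉ [-0.7, 0.7) → out
#3 (0,-2): internal coord 0 + (-2)·β' = +0.385165; +0.385165 ∈ [-0.7, 0.7) → IN Λ
#4 (1,7): internal coord 1 + (7)·β' = -0.348077; -0.348077 ∈ [-0.7, 0.7) → IN Λ
#5 (7,4): internal coord 7 + (4)·β' = +6.229670; +6.229670 ∉ [-0.7, 0.7) → out
#6 (-7,-6): internal coord -7 + (-6)·β' = -5.844506; -5.844506 ∉ [-0.7, 0.7) → out
#7 (6,-8): internal coord 6 + (-8)·β' = +7.540659; +7.540659 ∉ [-0.7, 0.7) → out
#8 (1,6): internal coord 1 + (6)·β' = -0.155494; -0.155494 ∈ [-0.7, 0.7) → IN Λ
#9 (-1,-6): internal coord -1 + (-6)·β' = +0.155494; +0.155494 ∈ [-0.7, 0.7) → IN Λ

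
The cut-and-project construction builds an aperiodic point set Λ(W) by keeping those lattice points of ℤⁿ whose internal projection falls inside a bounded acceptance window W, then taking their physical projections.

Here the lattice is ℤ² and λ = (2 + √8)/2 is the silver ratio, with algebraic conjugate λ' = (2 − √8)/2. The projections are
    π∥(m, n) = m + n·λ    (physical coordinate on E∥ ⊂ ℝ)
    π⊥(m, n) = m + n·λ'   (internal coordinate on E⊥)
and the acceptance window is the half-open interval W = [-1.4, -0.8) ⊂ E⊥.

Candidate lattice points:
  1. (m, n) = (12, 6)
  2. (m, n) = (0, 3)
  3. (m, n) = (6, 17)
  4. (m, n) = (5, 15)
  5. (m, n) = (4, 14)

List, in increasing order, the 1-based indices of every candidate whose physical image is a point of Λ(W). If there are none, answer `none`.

2, 3, 4

Numerically λ ≈ 2.41421 and λ' = −1/λ ≈ -0.41421.
#1 (12,6): internal coord 12 + (6)·λ' = +9.51472; +9.51472 ∉ [-1.4, -0.8) → out
#2 (0,3): internal coord 0 + (3)·λ' = -1.24264; -1.24264 ∈ [-1.4, -0.8) → IN Λ
#3 (6,17): internal coord 6 + (17)·λ' = -1.04163; -1.04163 ∈ [-1.4, -0.8) → IN Λ
#4 (5,15): internal coord 5 + (15)·λ' = -1.21320; -1.21320 ∈ [-1.4, -0.8) → IN Λ
#5 (4,14): internal coord 4 + (14)·λ' = -1.79899; -1.79899 ∉ [-1.4, -0.8) → out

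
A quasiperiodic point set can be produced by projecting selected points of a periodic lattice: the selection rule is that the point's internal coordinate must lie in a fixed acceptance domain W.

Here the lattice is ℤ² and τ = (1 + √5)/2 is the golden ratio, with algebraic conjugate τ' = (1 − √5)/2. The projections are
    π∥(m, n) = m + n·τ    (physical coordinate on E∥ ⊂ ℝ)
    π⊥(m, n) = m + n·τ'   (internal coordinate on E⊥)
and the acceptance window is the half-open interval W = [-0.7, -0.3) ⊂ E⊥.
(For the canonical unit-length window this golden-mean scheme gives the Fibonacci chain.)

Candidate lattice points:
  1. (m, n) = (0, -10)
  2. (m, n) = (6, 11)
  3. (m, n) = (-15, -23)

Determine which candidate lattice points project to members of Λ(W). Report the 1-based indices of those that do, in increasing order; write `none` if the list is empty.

none

Numerically τ ≈ 1.6180 and τ' = −1/τ ≈ -0.6180.
[1] lift (0,-10): star map gives 6.1803; window check -0.7 ≤ 6.1803 < -0.3 is false → out
[2] lift (6,11): star map gives -0.7984; window check -0.7 ≤ -0.7984 < -0.3 is false → out
[3] lift (-15,-23): star map gives -0.7852; window check -0.7 ≤ -0.7852 < -0.3 is false → out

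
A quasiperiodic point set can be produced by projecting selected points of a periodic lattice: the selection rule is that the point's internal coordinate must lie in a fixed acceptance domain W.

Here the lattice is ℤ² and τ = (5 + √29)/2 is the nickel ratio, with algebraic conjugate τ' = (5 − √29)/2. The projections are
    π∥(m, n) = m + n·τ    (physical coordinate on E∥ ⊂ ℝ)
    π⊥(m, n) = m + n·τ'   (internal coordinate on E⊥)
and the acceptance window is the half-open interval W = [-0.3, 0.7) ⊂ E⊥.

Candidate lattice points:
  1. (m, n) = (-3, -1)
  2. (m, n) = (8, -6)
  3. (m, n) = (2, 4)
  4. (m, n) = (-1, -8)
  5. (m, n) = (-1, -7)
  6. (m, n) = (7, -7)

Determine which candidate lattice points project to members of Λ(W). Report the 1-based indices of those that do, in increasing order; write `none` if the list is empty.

4, 5

Compute τ' = (5−√29)/2 = -0.1926, so π⊥(m,n) = m -0.1926·n.
[1] lift (-3,-1): star map gives -2.8074; window check -0.3 ≤ -2.8074 < 0.7 is false → out
[2] lift (8,-6): star map gives 9.1555; window check -0.3 ≤ 9.1555 < 0.7 is false → out
[3] lift (2,4): star map gives 1.2297; window check -0.3 ≤ 1.2297 < 0.7 is false → out
[4] lift (-1,-8): star map gives 0.5407; window check -0.3 ≤ 0.5407 < 0.7 is true → IN Λ
[5] lift (-1,-7): star map gives 0.3481; window check -0.3 ≤ 0.3481 < 0.7 is true → IN Λ
[6] lift (7,-7): star map gives 8.3481; window check -0.3 ≤ 8.3481 < 0.7 is false → out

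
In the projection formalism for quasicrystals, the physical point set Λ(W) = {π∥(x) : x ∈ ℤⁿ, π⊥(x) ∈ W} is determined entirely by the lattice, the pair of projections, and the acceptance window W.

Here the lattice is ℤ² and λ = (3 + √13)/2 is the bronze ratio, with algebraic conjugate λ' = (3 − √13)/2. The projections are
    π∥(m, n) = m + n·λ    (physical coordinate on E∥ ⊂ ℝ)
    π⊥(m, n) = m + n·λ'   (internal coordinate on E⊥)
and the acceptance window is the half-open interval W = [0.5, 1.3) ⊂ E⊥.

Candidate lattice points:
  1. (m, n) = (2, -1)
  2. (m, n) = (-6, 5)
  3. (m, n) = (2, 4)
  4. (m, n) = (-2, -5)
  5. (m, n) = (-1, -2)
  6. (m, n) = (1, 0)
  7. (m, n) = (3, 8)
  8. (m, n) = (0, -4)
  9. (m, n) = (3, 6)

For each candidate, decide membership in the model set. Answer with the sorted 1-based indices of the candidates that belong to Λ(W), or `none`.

3, 6, 7, 8, 9

Compute λ' = (3−√13)/2 = -0.3028, so π⊥(m,n) = m -0.3028·n.
candidate 1: (m,n)=(2,-1) → π∥ = 2-1·λ ≈ -1.3028, π⊥ = 2-1·λ' ≈ 2.3028 ∉ [0.5, 1.3) ⇒ out
candidate 2: (m,n)=(-6,5) → π∥ = -6+5·λ ≈ 10.5139, π⊥ = -6+5·λ' ≈ -7.5139 ∉ [0.5, 1.3) ⇒ out
candidate 3: (m,n)=(2,4) → π∥ = 2+4·λ ≈ 15.2111, π⊥ = 2+4·λ' ≈ 0.7889 ∈ [0.5, 1.3) ⇒ IN Λ
candidate 4: (m,n)=(-2,-5) → π∥ = -2-5·λ ≈ -18.5139, π⊥ = -2-5·λ' ≈ -0.4861 ∉ [0.5, 1.3) ⇒ out
candidate 5: (m,n)=(-1,-2) → π∥ = -1-2·λ ≈ -7.6056, π⊥ = -1-2·λ' ≈ -0.3944 ∉ [0.5, 1.3) ⇒ out
candidate 6: (m,n)=(1,0) → π∥ = 1+0·λ ≈ 1.0000, π⊥ = 1+0·λ' ≈ 1.0000 ∈ [0.5, 1.3) ⇒ IN Λ
candidate 7: (m,n)=(3,8) → π∥ = 3+8·λ ≈ 29.4222, π⊥ = 3+8·λ' ≈ 0.5778 ∈ [0.5, 1.3) ⇒ IN Λ
candidate 8: (m,n)=(0,-4) → π∥ = 0-4·λ ≈ -13.2111, π⊥ = 0-4·λ' ≈ 1.2111 ∈ [0.5, 1.3) ⇒ IN Λ
candidate 9: (m,n)=(3,6) → π∥ = 3+6·λ ≈ 22.8167, π⊥ = 3+6·λ' ≈ 1.1833 ∈ [0.5, 1.3) ⇒ IN Λ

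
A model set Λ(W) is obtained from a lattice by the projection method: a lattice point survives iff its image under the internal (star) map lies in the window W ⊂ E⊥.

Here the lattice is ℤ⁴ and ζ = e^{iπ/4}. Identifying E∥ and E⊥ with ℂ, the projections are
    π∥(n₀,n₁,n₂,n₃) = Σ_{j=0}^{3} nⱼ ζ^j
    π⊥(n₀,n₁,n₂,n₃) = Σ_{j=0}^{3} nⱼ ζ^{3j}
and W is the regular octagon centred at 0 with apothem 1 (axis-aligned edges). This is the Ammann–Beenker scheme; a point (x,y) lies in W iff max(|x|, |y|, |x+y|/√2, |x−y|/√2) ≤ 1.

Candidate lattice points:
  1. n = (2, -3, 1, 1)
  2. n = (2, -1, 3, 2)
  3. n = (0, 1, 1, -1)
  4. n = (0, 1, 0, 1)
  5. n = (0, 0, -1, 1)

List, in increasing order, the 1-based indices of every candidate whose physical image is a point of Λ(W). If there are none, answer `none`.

none

π⊥(n) = n₀ + n₁ζ³ + n₂ζ⁶ + n₃ζ⁹ where ζ = e^{iπ/4}.
candidate 1: n = (2, -3, 1, 1) → π⊥ ≈ (+4.8284, -2.4142); max(|x|,|y|,|x±y|/√2) = 5.1213 > 1 ⇒ ∉ W
candidate 2: n = (2, -1, 3, 2) → π⊥ ≈ (+4.1213, -2.2929); max(|x|,|y|,|x±y|/√2) = 4.5355 > 1 ⇒ ∉ W
candidate 3: n = (0, 1, 1, -1) → π⊥ ≈ (-1.4142, -1.0000); max(|x|,|y|,|x±y|/√2) = 1.7071 > 1 ⇒ ∉ W
candidate 4: n = (0, 1, 0, 1) → π⊥ ≈ (+0.0000, +1.4142); max(|x|,|y|,|x±y|/√2) = 1.4142 > 1 ⇒ ∉ W
candidate 5: n = (0, 0, -1, 1) → π⊥ ≈ (+0.7071, +1.7071); max(|x|,|y|,|x±y|/√2) = 1.7071 > 1 ⇒ ∉ W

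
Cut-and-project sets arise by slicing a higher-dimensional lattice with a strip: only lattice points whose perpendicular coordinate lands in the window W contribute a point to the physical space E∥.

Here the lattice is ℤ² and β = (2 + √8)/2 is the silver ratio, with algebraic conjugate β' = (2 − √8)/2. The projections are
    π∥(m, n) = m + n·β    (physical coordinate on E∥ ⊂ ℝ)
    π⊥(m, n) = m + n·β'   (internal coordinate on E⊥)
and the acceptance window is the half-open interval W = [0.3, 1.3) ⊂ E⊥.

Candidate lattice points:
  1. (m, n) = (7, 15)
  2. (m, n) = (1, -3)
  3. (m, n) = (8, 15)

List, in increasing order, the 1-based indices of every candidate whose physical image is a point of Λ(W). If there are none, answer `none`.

β' = (2−√8)/2 ≈ -0.414214.
#1 (7,15): internal coord 7 + (15)·β' = +0.786797; +0.786797 ∈ [0.3, 1.3) → IN Λ
#2 (1,-3): internal coord 1 + (-3)·β' = +2.242641; +2.242641 ∉ [0.3, 1.3) → out
#3 (8,15): internal coord 8 + (15)·β' = +1.786797; +1.786797 ∉ [0.3, 1.3) → out

1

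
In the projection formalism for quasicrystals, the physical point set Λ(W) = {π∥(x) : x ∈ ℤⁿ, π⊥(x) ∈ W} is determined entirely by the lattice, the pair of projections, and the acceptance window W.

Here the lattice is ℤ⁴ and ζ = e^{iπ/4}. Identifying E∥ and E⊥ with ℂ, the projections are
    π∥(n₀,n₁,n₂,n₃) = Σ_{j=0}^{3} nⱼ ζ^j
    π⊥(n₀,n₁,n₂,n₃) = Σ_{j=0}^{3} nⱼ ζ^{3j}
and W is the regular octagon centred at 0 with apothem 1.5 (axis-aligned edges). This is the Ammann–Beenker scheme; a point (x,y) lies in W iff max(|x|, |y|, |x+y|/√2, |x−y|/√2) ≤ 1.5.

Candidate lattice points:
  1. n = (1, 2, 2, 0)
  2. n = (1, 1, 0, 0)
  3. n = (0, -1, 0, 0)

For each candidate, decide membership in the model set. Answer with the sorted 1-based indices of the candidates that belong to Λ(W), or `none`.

1, 2, 3

π⊥(n) = n₀ + n₁ζ³ + n₂ζ⁶ + n₃ζ⁹ where ζ = e^{iπ/4}.
candidate 1: n = (1, 2, 2, 0) → π⊥ ≈ (-0.41421, -0.58579); max(|x|,|y|,|x±y|/√2) = 0.70711 ≤ 1.5 ⇒ ∈ W
candidate 2: n = (1, 1, 0, 0) → π⊥ ≈ (+0.29289, +0.70711); max(|x|,|y|,|x±y|/√2) = 0.70711 ≤ 1.5 ⇒ ∈ W
candidate 3: n = (0, -1, 0, 0) → π⊥ ≈ (+0.70711, -0.70711); max(|x|,|y|,|x±y|/√2) = 1.00000 ≤ 1.5 ⇒ ∈ W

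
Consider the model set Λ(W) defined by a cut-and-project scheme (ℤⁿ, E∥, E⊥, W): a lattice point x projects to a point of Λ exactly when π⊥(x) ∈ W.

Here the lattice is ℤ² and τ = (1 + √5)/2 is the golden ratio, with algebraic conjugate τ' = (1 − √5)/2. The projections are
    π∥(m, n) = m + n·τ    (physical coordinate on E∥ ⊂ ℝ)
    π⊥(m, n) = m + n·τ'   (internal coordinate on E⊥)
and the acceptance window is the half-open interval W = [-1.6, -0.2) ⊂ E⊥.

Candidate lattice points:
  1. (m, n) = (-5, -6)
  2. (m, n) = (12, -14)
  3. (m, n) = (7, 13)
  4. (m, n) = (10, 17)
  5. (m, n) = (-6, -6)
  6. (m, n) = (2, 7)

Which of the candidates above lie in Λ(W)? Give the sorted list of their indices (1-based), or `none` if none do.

τ' = (1−√5)/2 ≈ -0.6180.
#1 (-5,-6): internal coord -5 + (-6)·τ' = -1.2918; -1.2918 ∈ [-1.6, -0.2) → IN Λ
#2 (12,-14): internal coord 12 + (-14)·τ' = +20.6525; +20.6525 ∉ [-1.6, -0.2) → out
#3 (7,13): internal coord 7 + (13)·τ' = -1.0344; -1.0344 ∈ [-1.6, -0.2) → IN Λ
#4 (10,17): internal coord 10 + (17)·τ' = -0.5066; -0.5066 ∈ [-1.6, -0.2) → IN Λ
#5 (-6,-6): internal coord -6 + (-6)·τ' = -2.2918; -2.2918 ∉ [-1.6, -0.2) → out
#6 (2,7): internal coord 2 + (7)·τ' = -2.3262; -2.3262 ∉ [-1.6, -0.2) → out

1, 3, 4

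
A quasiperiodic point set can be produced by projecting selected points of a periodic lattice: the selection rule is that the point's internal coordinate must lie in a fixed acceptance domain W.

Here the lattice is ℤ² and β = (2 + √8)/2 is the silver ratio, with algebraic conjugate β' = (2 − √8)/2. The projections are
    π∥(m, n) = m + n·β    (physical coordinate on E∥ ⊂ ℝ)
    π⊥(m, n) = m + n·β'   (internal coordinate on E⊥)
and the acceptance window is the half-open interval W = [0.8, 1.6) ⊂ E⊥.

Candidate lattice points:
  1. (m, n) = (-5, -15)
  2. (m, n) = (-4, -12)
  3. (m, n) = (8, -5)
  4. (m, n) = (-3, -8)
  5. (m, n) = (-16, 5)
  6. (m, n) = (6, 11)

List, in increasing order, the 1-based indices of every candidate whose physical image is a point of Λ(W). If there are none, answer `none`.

Compute β' = (2−√8)/2 = -0.414214, so π⊥(m,n) = m -0.414214·n.
[1] lift (-5,-15): star map gives 1.213203; window check 0.8 ≤ 1.213203 < 1.6 is true → IN Λ
[2] lift (-4,-12): star map gives 0.970563; window check 0.8 ≤ 0.970563 < 1.6 is true → IN Λ
[3] lift (8,-5): star map gives 10.071068; window check 0.8 ≤ 10.071068 < 1.6 is false → out
[4] lift (-3,-8): star map gives 0.313708; window check 0.8 ≤ 0.313708 < 1.6 is false → out
[5] lift (-16,5): star map gives -18.071068; window check 0.8 ≤ -18.071068 < 1.6 is false → out
[6] lift (6,11): star map gives 1.443651; window check 0.8 ≤ 1.443651 < 1.6 is true → IN Λ

1, 2, 6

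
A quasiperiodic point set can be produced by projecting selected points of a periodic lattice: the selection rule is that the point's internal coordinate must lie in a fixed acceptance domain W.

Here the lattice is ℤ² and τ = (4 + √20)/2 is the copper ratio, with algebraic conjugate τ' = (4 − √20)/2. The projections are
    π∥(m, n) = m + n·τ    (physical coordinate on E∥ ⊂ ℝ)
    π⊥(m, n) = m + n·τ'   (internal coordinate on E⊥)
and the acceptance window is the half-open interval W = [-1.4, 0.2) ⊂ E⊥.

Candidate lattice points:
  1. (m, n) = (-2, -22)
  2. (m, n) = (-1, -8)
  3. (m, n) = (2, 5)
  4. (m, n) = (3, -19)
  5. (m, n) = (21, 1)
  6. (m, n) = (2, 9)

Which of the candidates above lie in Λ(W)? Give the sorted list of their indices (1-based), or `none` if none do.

6

τ' = (4−√20)/2 ≈ -0.236068.
#1 (-2,-22): internal coord -2 + (-22)·τ' = +3.193496; +3.193496 ∉ [-1.4, 0.2) → out
#2 (-1,-8): internal coord -1 + (-8)·τ' = +0.888544; +0.888544 ∉ [-1.4, 0.2) → out
#3 (2,5): internal coord 2 + (5)·τ' = +0.819660; +0.819660 ∉ [-1.4, 0.2) → out
#4 (3,-19): internal coord 3 + (-19)·τ' = +7.485292; +7.485292 ∉ [-1.4, 0.2) → out
#5 (21,1): internal coord 21 + (1)·τ' = +20.763932; +20.763932 ∉ [-1.4, 0.2) → out
#6 (2,9): internal coord 2 + (9)·τ' = -0.124612; -0.124612 ∈ [-1.4, 0.2) → IN Λ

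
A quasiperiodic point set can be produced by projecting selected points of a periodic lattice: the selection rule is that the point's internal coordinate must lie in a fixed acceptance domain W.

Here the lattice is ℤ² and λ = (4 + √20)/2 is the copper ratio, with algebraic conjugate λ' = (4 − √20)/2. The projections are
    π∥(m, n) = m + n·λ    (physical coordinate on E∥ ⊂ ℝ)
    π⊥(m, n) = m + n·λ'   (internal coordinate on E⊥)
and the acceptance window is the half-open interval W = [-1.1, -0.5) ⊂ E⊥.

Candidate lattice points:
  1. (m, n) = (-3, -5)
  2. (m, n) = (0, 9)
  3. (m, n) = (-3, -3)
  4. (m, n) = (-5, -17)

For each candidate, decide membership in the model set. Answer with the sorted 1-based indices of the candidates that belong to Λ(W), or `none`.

4

Numerically λ ≈ 4.2361 and λ' = −1/λ ≈ -0.2361.
candidate 1: (m,n)=(-3,-5) → π∥ = -3-5·λ ≈ -24.1803, π⊥ = -3-5·λ' ≈ -1.8197 ∉ [-1.1, -0.5) ⇒ out
candidate 2: (m,n)=(0,9) → π∥ = 0+9·λ ≈ 38.1246, π⊥ = 0+9·λ' ≈ -2.1246 ∉ [-1.1, -0.5) ⇒ out
candidate 3: (m,n)=(-3,-3) → π∥ = -3-3·λ ≈ -15.7082, π⊥ = -3-3·λ' ≈ -2.2918 ∉ [-1.1, -0.5) ⇒ out
candidate 4: (m,n)=(-5,-17) → π∥ = -5-17·λ ≈ -77.0132, π⊥ = -5-17·λ' ≈ -0.9868 ∈ [-1.1, -0.5) ⇒ IN Λ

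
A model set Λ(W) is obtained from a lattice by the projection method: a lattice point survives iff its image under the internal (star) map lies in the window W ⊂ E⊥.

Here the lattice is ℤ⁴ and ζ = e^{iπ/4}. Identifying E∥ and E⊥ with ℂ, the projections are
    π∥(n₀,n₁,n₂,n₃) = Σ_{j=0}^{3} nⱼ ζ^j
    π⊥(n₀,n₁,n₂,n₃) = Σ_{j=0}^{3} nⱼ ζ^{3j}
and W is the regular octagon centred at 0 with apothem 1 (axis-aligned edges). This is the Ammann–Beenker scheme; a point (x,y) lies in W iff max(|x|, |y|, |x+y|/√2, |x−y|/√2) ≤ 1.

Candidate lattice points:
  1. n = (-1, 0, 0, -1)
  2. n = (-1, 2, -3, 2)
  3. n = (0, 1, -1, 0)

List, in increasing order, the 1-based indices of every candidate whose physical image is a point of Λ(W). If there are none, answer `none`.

With ζ = e^{iπ/4} the internal vectors are ζ^0,ζ^3,ζ^6,ζ^9.
candidate 1: n = (-1, 0, 0, -1) → π⊥ ≈ (-1.707107, -0.707107); max(|x|,|y|,|x±y|/√2) = 1.707107 > 1 ⇒ ∉ W
candidate 2: n = (-1, 2, -3, 2) → π⊥ ≈ (-1.000000, +5.828427); max(|x|,|y|,|x±y|/√2) = 5.828427 > 1 ⇒ ∉ W
candidate 3: n = (0, 1, -1, 0) → π⊥ ≈ (-0.707107, +1.707107); max(|x|,|y|,|x±y|/√2) = 1.707107 > 1 ⇒ ∉ W

none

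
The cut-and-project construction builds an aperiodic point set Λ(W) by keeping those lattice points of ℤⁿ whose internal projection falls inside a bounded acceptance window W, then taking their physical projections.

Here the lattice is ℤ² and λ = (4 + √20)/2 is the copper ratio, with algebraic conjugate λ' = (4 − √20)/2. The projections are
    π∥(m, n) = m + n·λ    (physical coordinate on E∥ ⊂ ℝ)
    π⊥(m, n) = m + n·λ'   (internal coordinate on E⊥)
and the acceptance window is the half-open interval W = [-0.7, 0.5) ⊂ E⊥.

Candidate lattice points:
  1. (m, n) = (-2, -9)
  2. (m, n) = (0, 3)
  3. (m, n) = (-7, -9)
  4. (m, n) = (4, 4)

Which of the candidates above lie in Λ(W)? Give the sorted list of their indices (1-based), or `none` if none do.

λ' = (4−√20)/2 ≈ -0.23607.
candidate 1: (m,n)=(-2,-9) → π∥ = -2-9·λ ≈ -40.12461, π⊥ = -2-9·λ' ≈ 0.12461 ∈ [-0.7, 0.5) ⇒ IN Λ
candidate 2: (m,n)=(0,3) → π∥ = 0+3·λ ≈ 12.70820, π⊥ = 0+3·λ' ≈ -0.70820 ∉ [-0.7, 0.5) ⇒ out
candidate 3: (m,n)=(-7,-9) → π∥ = -7-9·λ ≈ -45.12461, π⊥ = -7-9·λ' ≈ -4.87539 ∉ [-0.7, 0.5) ⇒ out
candidate 4: (m,n)=(4,4) → π∥ = 4+4·λ ≈ 20.94427, π⊥ = 4+4·λ' ≈ 3.05573 ∉ [-0.7, 0.5) ⇒ out

1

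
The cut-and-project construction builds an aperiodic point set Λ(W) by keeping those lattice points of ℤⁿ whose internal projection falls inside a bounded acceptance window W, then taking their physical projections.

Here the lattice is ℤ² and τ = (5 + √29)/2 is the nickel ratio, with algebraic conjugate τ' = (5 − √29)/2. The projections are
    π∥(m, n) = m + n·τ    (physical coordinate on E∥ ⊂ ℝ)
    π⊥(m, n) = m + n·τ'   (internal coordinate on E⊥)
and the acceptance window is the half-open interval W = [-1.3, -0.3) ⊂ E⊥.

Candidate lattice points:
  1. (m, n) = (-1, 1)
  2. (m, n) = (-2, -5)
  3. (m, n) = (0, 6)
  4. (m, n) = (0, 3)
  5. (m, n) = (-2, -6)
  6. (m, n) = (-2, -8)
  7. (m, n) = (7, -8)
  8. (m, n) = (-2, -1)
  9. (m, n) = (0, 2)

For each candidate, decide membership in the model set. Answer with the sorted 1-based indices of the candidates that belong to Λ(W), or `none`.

Compute τ' = (5−√29)/2 = -0.19258, so π⊥(m,n) = m -0.19258·n.
#1 (-1,1): internal coord -1 + (1)·τ' = -1.19258; -1.19258 ∈ [-1.3, -0.3) → IN Λ
#2 (-2,-5): internal coord -2 + (-5)·τ' = -1.03709; -1.03709 ∈ [-1.3, -0.3) → IN Λ
#3 (0,6): internal coord 0 + (6)·τ' = -1.15549; -1.15549 ∈ [-1.3, -0.3) → IN Λ
#4 (0,3): internal coord 0 + (3)·τ' = -0.57775; -0.57775 ∈ [-1.3, -0.3) → IN Λ
#5 (-2,-6): internal coord -2 + (-6)·τ' = -0.84451; -0.84451 ∈ [-1.3, -0.3) → IN Λ
#6 (-2,-8): internal coord -2 + (-8)·τ' = -0.45934; -0.45934 ∈ [-1.3, -0.3) → IN Λ
#7 (7,-8): internal coord 7 + (-8)·τ' = +8.54066; +8.54066 ∉ [-1.3, -0.3) → out
#8 (-2,-1): internal coord -2 + (-1)·τ' = -1.80742; -1.80742 ∉ [-1.3, -0.3) → out
#9 (0,2): internal coord 0 + (2)·τ' = -0.38516; -0.38516 ∈ [-1.3, -0.3) → IN Λ

1, 2, 3, 4, 5, 6, 9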